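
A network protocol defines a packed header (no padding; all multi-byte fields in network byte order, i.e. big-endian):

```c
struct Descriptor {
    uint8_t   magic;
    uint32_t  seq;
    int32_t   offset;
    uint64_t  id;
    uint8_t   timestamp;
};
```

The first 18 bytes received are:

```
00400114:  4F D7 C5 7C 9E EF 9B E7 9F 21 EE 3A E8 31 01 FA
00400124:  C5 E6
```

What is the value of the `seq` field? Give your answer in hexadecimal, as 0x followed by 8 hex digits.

0xD7C57C9E

`seq` follows `magic` (1 byte), so it starts at byte offset 1 and occupies 4 bytes.
Bytes at offsets 1..4: D7 C5 7C 9E.
Big-endian stores the most-significant byte at the lowest address.
The bytes are already most-significant first: 0xD7C57C9E.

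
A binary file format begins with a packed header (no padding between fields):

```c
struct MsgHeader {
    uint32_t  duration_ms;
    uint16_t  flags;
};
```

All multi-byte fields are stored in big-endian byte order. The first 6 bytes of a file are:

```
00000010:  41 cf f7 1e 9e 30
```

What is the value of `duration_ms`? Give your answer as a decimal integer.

1104148254

`duration_ms` is the first field, at byte offset 0, occupying 4 bytes.
Bytes at offsets 0..3: 41 CF F7 1E.
In big-endian order the high byte comes first in memory.
The bytes are already most-significant first: 0x41CFF71E.
0x41CFF71E = 1104148254.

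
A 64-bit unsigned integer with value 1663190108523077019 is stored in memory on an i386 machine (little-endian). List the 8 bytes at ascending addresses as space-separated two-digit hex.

9B 1D 76 7C 97 D6 14 17

1663190108523077019 in hexadecimal, padded to 64 bits, is 0x1714D6977C761D9B.
Split into bytes (most-significant first): 17 14 D6 97 7C 76 1D 9B.
Little-endian: lowest address holds the least-significant byte.
So at ascending addresses the bytes are 9B 1D 76 7C 97 D6 14 17.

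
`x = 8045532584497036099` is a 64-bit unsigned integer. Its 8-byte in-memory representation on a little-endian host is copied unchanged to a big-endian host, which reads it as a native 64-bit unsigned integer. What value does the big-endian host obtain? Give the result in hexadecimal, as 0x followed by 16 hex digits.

8045532584497036099 in 64-bit hexadecimal is 0x6FA779422FC6BB43.
Stored little-endian, the bytes at ascending addresses are 43 BB C6 2F 42 79 A7 6F.
Read back as big-endian, the last byte is least significant, giving 0x43BBC62F4279A76F.

0x43BBC62F4279A76F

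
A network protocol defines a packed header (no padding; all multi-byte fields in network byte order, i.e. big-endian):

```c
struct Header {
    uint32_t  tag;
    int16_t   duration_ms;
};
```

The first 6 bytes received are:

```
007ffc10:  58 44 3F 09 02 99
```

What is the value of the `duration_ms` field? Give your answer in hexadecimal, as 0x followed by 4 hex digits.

0x0299

`duration_ms` follows `tag` (4 bytes), so it starts at byte offset 4 and occupies 2 bytes.
Bytes at offsets 4..5: 02 99.
In big-endian order the high byte comes first in memory.
The bytes are already most-significant first: 0x0299.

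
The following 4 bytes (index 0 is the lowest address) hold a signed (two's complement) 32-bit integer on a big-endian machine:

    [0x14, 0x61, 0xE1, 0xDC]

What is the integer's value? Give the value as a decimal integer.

In big-endian order the high byte comes first in memory.
The bytes are already most-significant first: 0x1461E1DC.
0x1461E1DC = 341959132.

341959132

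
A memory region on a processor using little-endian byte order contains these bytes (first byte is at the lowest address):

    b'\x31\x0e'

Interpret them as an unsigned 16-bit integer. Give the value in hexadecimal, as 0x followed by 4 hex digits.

0x0E31

In little-endian order the low byte comes first in memory.
Reassemble most-significant byte first: 0E 31 → 0x0E31.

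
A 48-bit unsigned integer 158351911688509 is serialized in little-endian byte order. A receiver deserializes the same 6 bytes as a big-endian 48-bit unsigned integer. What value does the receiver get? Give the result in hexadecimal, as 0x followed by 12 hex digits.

158351911688509 in 48-bit hexadecimal is 0x90052D72193D.
Stored little-endian, the bytes at ascending addresses are 3D 19 72 2D 05 90.
Read back as big-endian, the last byte is least significant, giving 0x3D19722D0590.

0x3D19722D0590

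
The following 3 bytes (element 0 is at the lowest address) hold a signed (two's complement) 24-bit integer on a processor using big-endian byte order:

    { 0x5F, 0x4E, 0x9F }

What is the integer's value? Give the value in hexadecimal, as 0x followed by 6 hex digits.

In big-endian order the high byte comes first in memory.
The bytes are already most-significant first: 0x5F4E9F.

0x5F4E9F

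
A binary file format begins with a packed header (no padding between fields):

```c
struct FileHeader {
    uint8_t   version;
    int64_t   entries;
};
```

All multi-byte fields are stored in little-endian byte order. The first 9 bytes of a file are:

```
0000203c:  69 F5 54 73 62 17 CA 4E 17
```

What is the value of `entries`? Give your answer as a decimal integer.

`entries` follows `version` (1 byte), so it starts at byte offset 1 and occupies 8 bytes.
Bytes at offsets 1..8: F5 54 73 62 17 CA 4E 17.
Little-endian stores the least-significant byte at the lowest address.
Reassemble most-significant byte first: 17 4E CA 17 62 73 54 F5 → 0x174ECA17627354F5.
0x174ECA17627354F5 = 1679501912840557813.

1679501912840557813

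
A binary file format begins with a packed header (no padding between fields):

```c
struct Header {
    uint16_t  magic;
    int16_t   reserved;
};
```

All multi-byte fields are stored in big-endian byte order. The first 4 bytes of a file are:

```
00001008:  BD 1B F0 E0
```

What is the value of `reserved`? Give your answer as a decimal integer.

-3872

`reserved` follows `magic` (2 bytes), so it starts at byte offset 2 and occupies 2 bytes.
Bytes at offsets 2..3: F0 E0.
In big-endian order the high byte comes first in memory.
The bytes are already most-significant first: 0xF0E0.
Top bit is set, so as a signed 16-bit value this is 0xF0E0 − 2^16 = -3872.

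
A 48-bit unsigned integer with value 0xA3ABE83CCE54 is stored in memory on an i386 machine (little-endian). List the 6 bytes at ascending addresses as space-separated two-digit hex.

Split into bytes (most-significant first): A3 AB E8 3C CE 54.
In little-endian order the low byte comes first in memory.
So at ascending addresses the bytes are 54 CE 3C E8 AB A3.

54 CE 3C E8 AB A3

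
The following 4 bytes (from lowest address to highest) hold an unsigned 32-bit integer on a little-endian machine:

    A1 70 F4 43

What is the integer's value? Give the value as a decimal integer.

1140093089

Little-endian: lowest address holds the least-significant byte.
Reassemble most-significant byte first: 43 F4 70 A1 → 0x43F470A1.
0x43F470A1 = 1140093089.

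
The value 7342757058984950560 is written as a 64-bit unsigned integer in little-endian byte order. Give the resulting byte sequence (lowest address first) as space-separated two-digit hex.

7342757058984950560 in hexadecimal, padded to 64 bits, is 0x65E6B6A43CCA3B20.
Split into bytes (most-significant first): 65 E6 B6 A4 3C CA 3B 20.
Little-endian stores the least-significant byte at the lowest address.
So at ascending addresses the bytes are 20 3B CA 3C A4 B6 E6 65.

20 3B CA 3C A4 B6 E6 65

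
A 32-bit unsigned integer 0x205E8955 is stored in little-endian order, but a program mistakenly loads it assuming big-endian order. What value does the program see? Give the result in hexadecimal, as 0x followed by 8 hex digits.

Stored little-endian, the bytes at ascending addresses are 55 89 5E 20.
Read back as big-endian, the last byte is least significant, giving 0x55895E20.

0x55895E20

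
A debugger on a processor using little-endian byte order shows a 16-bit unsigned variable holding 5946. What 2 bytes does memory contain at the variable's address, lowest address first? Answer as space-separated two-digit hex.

5946 in hexadecimal, padded to 16 bits, is 0x173A.
Split into bytes (most-significant first): 17 3A.
In little-endian order the low byte comes first in memory.
So at ascending addresses the bytes are 3A 17.

3A 17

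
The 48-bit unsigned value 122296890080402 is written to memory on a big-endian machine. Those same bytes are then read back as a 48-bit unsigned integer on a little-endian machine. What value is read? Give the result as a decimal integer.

161339112045167

122296890080402 in 48-bit hexadecimal is 0x6F3A76B0BC92.
Stored big-endian, the bytes at ascending addresses are 6F 3A 76 B0 BC 92.
Read back as little-endian, the first byte is least significant, giving 0x92BCB0763A6F.
0x92BCB0763A6F = 161339112045167.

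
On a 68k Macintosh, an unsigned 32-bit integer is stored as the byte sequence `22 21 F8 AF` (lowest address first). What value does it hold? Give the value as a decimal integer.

572651695

Big-endian: lowest address holds the most-significant byte.
The bytes are already most-significant first: 0x2221F8AF.
0x2221F8AF = 572651695.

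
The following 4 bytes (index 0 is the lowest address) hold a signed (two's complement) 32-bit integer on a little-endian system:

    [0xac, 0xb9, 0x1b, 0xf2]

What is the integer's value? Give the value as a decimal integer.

-233064020

Little-endian stores the least-significant byte at the lowest address.
Reassemble most-significant byte first: F2 1B B9 AC → 0xF21BB9AC.
Top bit is set, so as a signed 32-bit value this is 0xF21BB9AC − 2^32 = -233064020.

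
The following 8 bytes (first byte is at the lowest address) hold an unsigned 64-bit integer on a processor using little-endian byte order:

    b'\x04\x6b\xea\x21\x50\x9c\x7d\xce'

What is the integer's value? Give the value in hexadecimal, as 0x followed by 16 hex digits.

In little-endian order the low byte comes first in memory.
Reassemble most-significant byte first: CE 7D 9C 50 21 EA 6B 04 → 0xCE7D9C5021EA6B04.

0xCE7D9C5021EA6B04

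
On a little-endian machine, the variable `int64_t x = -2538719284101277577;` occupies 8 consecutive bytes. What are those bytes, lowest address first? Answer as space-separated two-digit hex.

Two's complement of -2538719284101277577 in 64 bits: 2538719284101277577 = 0x233B57BCF94A6789; invert → 0xDCC4A84306B59876; add 1 → 0xDCC4A84306B59877.
Split into bytes (most-significant first): DC C4 A8 43 06 B5 98 77.
In little-endian order the low byte comes first in memory.
So at ascending addresses the bytes are 77 98 B5 06 43 A8 C4 DC.

77 98 B5 06 43 A8 C4 DC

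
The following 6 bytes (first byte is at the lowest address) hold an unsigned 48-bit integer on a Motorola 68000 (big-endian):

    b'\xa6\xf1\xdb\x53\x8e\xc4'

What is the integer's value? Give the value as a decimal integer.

183557697015492

Big-endian: lowest address holds the most-significant byte.
The bytes are already most-significant first: 0xA6F1DB538EC4.
0xA6F1DB538EC4 = 183557697015492.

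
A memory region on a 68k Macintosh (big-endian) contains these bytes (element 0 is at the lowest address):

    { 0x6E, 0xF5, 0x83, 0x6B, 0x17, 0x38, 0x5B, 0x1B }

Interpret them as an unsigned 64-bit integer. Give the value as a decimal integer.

7995441209440492315

Big-endian: lowest address holds the most-significant byte.
The bytes are already most-significant first: 0x6EF5836B17385B1B.
0x6EF5836B17385B1B = 7995441209440492315.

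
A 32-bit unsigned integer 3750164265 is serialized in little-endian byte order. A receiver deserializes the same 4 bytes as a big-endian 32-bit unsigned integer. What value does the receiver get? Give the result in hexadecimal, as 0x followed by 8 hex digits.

0x29F786DF

3750164265 in 32-bit hexadecimal is 0xDF86F729.
Stored little-endian, the bytes at ascending addresses are 29 F7 86 DF.
Read back as big-endian, the last byte is least significant, giving 0x29F786DF.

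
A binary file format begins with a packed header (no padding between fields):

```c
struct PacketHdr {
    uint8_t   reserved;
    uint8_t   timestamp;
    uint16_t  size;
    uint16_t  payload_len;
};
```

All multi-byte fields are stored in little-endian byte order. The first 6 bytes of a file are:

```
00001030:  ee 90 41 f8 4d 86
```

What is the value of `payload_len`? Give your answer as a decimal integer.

`payload_len` follows `reserved` (1 B), `timestamp` (1 B), `size` (2 B), so it starts at offset 1 + 1 + 2 = 4 and occupies 2 bytes.
Bytes at offsets 4..5: 4D 86.
In little-endian order the low byte comes first in memory.
Reassemble most-significant byte first: 86 4D → 0x864D.
0x864D = 34381.

34381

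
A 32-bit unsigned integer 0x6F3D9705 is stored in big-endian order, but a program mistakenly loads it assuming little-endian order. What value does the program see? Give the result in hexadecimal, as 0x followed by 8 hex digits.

Stored big-endian, the bytes at ascending addresses are 6F 3D 97 05.
Read back as little-endian, the first byte is least significant, giving 0x05973D6F.

0x05973D6F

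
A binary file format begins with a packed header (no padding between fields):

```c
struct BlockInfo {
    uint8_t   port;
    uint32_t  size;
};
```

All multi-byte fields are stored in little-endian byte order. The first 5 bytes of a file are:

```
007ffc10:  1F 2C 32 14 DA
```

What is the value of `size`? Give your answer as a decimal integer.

`size` follows `port` (1 byte), so it starts at byte offset 1 and occupies 4 bytes.
Bytes at offsets 1..4: 2C 32 14 DA.
Little-endian stores the least-significant byte at the lowest address.
Reassemble most-significant byte first: DA 14 32 2C → 0xDA14322C.
0xDA14322C = 3658756652.

3658756652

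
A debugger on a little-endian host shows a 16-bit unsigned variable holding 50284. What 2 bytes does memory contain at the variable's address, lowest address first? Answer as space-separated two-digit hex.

6C C4

50284 in hexadecimal, padded to 16 bits, is 0xC46C.
Split into bytes (most-significant first): C4 6C.
Little-endian: lowest address holds the least-significant byte.
So at ascending addresses the bytes are 6C C4.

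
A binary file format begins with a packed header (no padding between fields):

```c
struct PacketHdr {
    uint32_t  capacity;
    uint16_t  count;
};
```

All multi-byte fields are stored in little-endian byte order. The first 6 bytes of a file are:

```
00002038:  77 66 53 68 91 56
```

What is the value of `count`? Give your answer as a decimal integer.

22161

`count` follows `capacity` (4 bytes), so it starts at byte offset 4 and occupies 2 bytes.
Bytes at offsets 4..5: 91 56.
In little-endian order the low byte comes first in memory.
Reassemble most-significant byte first: 56 91 → 0x5691.
0x5691 = 22161.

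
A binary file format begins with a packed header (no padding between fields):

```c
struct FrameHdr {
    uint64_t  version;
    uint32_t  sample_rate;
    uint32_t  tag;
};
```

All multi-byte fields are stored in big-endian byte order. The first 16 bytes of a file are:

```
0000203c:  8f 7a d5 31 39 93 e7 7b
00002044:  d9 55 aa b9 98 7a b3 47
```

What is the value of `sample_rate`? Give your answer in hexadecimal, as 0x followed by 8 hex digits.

`sample_rate` follows `version` (8 bytes), so it starts at byte offset 8 and occupies 4 bytes.
Bytes at offsets 8..11: D9 55 AA B9.
In big-endian order the high byte comes first in memory.
The bytes are already most-significant first: 0xD955AAB9.

0xD955AAB9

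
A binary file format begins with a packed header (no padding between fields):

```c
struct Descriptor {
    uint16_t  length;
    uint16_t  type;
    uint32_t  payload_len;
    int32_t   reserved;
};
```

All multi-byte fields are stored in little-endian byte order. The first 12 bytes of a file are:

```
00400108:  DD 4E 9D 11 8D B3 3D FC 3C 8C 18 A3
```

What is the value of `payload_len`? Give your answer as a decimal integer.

4231902093

`payload_len` follows `length` (2 B), `type` (2 B), so it starts at offset 2 + 2 = 4 and occupies 4 bytes.
Bytes at offsets 4..7: 8D B3 3D FC.
In little-endian order the low byte comes first in memory.
Reassemble most-significant byte first: FC 3D B3 8D → 0xFC3DB38D.
0xFC3DB38D = 4231902093.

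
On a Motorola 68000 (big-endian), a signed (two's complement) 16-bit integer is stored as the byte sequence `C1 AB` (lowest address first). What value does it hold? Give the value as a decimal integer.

Big-endian: lowest address holds the most-significant byte.
The bytes are already most-significant first: 0xC1AB.
Top bit is set, so as a signed 16-bit value this is 0xC1AB − 2^16 = -15957.

-15957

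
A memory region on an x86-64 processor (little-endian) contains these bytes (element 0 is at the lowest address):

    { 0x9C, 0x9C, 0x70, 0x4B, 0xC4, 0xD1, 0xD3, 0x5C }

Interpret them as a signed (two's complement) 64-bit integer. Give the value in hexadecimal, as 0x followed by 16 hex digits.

0x5CD3D1C44B709C9C

Little-endian: lowest address holds the least-significant byte.
Reassemble most-significant byte first: 5C D3 D1 C4 4B 70 9C 9C → 0x5CD3D1C44B709C9C.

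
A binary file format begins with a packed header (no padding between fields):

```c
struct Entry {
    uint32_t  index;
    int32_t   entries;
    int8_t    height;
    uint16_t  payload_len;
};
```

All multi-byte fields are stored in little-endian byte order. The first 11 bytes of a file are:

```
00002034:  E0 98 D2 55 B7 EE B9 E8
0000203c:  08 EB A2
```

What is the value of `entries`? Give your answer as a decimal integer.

`entries` follows `index` (4 bytes), so it starts at byte offset 4 and occupies 4 bytes.
Bytes at offsets 4..7: B7 EE B9 E8.
Little-endian: lowest address holds the least-significant byte.
Reassemble most-significant byte first: E8 B9 EE B7 → 0xE8B9EEB7.
Top bit is set, so as a signed 32-bit value this is 0xE8B9EEB7 − 2^32 = -390467913.

-390467913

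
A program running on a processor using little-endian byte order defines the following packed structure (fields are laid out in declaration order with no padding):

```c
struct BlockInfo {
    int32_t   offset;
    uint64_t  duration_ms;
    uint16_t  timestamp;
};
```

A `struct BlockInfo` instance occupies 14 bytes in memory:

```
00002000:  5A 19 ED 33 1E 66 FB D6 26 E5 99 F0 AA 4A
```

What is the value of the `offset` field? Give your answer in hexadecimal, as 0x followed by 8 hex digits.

0x33ED195A

`offset` is the first field, at byte offset 0, occupying 4 bytes.
Bytes at offsets 0..3: 5A 19 ED 33.
Little-endian stores the least-significant byte at the lowest address.
Reassemble most-significant byte first: 33 ED 19 5A → 0x33ED195A.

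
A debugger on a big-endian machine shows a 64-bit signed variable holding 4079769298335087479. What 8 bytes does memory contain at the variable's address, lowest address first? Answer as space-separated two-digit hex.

4079769298335087479 in hexadecimal, padded to 64 bits, is 0x389E408FB0CEBB77.
Split into bytes (most-significant first): 38 9E 40 8F B0 CE BB 77.
Big-endian: lowest address holds the most-significant byte.
So the memory order matches the most-significant-first order: 38 9E 40 8F B0 CE BB 77.

38 9E 40 8F B0 CE BB 77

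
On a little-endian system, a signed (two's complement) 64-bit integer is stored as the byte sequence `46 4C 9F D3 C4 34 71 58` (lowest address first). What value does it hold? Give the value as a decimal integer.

6372932967674629190

In little-endian order the low byte comes first in memory.
Reassemble most-significant byte first: 58 71 34 C4 D3 9F 4C 46 → 0x587134C4D39F4C46.
0x587134C4D39F4C46 = 6372932967674629190.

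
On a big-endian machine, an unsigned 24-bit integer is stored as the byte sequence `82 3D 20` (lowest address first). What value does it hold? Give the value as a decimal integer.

Big-endian stores the most-significant byte at the lowest address.
The bytes are already most-significant first: 0x823D20.
0x823D20 = 8535328.

8535328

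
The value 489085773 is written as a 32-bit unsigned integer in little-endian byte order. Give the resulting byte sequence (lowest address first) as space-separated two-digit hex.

489085773 in hexadecimal, padded to 32 bits, is 0x1D26DB4D.
Split into bytes (most-significant first): 1D 26 DB 4D.
In little-endian order the low byte comes first in memory.
So at ascending addresses the bytes are 4D DB 26 1D.

4D DB 26 1D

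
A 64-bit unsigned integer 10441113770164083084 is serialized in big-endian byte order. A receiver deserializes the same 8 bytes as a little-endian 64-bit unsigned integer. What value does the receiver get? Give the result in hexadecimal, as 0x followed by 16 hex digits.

0x8CD91192A749E690

10441113770164083084 in 64-bit hexadecimal is 0x90E649A79211D98C.
Stored big-endian, the bytes at ascending addresses are 90 E6 49 A7 92 11 D9 8C.
Read back as little-endian, the first byte is least significant, giving 0x8CD91192A749E690.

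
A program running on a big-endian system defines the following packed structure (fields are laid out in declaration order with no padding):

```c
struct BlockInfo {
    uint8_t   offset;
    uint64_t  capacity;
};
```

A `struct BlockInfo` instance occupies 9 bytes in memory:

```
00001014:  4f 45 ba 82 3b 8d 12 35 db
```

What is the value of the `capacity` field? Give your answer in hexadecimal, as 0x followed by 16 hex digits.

`capacity` follows `offset` (1 byte), so it starts at byte offset 1 and occupies 8 bytes.
Bytes at offsets 1..8: 45 BA 82 3B 8D 12 35 DB.
In big-endian order the high byte comes first in memory.
The bytes are already most-significant first: 0x45BA823B8D1235DB.

0x45BA823B8D1235DB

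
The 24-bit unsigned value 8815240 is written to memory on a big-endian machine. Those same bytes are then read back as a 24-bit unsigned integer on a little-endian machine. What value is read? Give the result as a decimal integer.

8815240 in 24-bit hexadecimal is 0x868288.
Stored big-endian, the bytes at ascending addresses are 86 82 88.
Read back as little-endian, the first byte is least significant, giving 0x888286.
0x888286 = 8946310.

8946310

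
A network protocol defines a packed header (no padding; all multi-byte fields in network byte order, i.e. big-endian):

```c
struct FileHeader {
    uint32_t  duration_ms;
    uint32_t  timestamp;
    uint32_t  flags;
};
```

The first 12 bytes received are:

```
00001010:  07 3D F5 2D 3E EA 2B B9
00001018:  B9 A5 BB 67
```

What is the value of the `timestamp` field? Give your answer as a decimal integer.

1055534009

`timestamp` follows `duration_ms` (4 bytes), so it starts at byte offset 4 and occupies 4 bytes.
Bytes at offsets 4..7: 3E EA 2B B9.
Big-endian: lowest address holds the most-significant byte.
The bytes are already most-significant first: 0x3EEA2BB9.
0x3EEA2BB9 = 1055534009.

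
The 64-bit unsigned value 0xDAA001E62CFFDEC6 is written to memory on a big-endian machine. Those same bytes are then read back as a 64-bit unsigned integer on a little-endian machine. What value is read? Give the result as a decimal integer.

Stored big-endian, the bytes at ascending addresses are DA A0 01 E6 2C FF DE C6.
Read back as little-endian, the first byte is least significant, giving 0xC6DEFF2CE601A0DA.
0xC6DEFF2CE601A0DA = 14330171632642007258.

14330171632642007258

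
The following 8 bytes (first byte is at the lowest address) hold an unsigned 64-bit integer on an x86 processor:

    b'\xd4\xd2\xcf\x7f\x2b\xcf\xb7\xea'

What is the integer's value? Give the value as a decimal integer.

In little-endian order the low byte comes first in memory.
Reassemble most-significant byte first: EA B7 CF 2B 7F CF D2 D4 → 0xEAB7CF2B7FCFD2D4.
0xEAB7CF2B7FCFD2D4 = 16913214711348056788.

16913214711348056788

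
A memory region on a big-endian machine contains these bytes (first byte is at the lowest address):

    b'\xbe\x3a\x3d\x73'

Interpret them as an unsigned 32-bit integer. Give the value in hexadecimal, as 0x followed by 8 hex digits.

In big-endian order the high byte comes first in memory.
The bytes are already most-significant first: 0xBE3A3D73.

0xBE3A3D73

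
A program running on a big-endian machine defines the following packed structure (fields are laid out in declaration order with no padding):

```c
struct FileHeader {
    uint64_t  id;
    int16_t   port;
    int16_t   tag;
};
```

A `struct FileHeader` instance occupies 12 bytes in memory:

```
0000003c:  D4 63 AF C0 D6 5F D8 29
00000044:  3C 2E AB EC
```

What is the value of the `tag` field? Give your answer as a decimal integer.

-21524

`tag` follows `id` (8 B), `port` (2 B), so it starts at offset 8 + 2 = 10 and occupies 2 bytes.
Bytes at offsets 10..11: AB EC.
Big-endian: lowest address holds the most-significant byte.
The bytes are already most-significant first: 0xABEC.
Top bit is set, so as a signed 16-bit value this is 0xABEC − 2^16 = -21524.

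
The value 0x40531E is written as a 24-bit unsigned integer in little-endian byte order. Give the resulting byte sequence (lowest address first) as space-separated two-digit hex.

Split into bytes (most-significant first): 40 53 1E.
In little-endian order the low byte comes first in memory.
So at ascending addresses the bytes are 1E 53 40.

1E 53 40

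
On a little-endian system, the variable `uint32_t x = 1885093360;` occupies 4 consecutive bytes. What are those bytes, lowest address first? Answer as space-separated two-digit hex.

1885093360 in hexadecimal, padded to 32 bits, is 0x705C3DF0.
Split into bytes (most-significant first): 70 5C 3D F0.
In little-endian order the low byte comes first in memory.
So at ascending addresses the bytes are F0 3D 5C 70.

F0 3D 5C 70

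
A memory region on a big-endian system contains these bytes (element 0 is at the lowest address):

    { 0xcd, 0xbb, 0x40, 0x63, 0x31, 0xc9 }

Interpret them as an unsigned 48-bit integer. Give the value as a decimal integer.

Big-endian: lowest address holds the most-significant byte.
The bytes are already most-significant first: 0xCDBB406331C9.
0xCDBB406331C9 = 226204122821065.

226204122821065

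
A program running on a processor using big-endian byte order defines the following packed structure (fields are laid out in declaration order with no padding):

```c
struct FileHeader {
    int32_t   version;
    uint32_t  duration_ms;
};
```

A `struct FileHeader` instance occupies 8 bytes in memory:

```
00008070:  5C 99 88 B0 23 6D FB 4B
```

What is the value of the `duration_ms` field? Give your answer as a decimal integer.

594410315

`duration_ms` follows `version` (4 bytes), so it starts at byte offset 4 and occupies 4 bytes.
Bytes at offsets 4..7: 23 6D FB 4B.
Big-endian: lowest address holds the most-significant byte.
The bytes are already most-significant first: 0x236DFB4B.
0x236DFB4B = 594410315.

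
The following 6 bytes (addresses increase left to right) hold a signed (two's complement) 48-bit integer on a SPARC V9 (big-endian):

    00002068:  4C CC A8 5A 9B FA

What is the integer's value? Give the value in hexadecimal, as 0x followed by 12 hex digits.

0x4CCCA85A9BFA

In big-endian order the high byte comes first in memory.
The bytes are already most-significant first: 0x4CCCA85A9BFA.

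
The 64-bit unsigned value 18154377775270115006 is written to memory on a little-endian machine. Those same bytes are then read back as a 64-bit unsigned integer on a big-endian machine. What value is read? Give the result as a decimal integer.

13742233492925641211

18154377775270115006 in 64-bit hexadecimal is 0xFBF14E668D38B6BE.
Stored little-endian, the bytes at ascending addresses are BE B6 38 8D 66 4E F1 FB.
Read back as big-endian, the last byte is least significant, giving 0xBEB6388D664EF1FB.
0xBEB6388D664EF1FB = 13742233492925641211.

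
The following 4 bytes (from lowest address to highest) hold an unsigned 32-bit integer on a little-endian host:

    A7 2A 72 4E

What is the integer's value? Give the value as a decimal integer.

Little-endian stores the least-significant byte at the lowest address.
Reassemble most-significant byte first: 4E 72 2A A7 → 0x4E722AA7.
0x4E722AA7 = 1316104871.

1316104871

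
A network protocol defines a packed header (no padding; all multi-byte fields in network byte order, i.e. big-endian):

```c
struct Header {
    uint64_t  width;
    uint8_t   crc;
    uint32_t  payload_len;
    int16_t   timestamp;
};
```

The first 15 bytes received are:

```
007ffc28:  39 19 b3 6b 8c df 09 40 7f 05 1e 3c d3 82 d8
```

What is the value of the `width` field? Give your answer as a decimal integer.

`width` is the first field, at byte offset 0, occupying 8 bytes.
Bytes at offsets 0..7: 39 19 B3 6B 8C DF 09 40.
Big-endian: lowest address holds the most-significant byte.
The bytes are already most-significant first: 0x3919B36B8CDF0940.
0x3919B36B8CDF0940 = 4114517009085958464.

4114517009085958464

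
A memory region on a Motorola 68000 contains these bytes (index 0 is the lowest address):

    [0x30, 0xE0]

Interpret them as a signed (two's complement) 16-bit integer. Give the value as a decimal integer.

Big-endian: lowest address holds the most-significant byte.
The bytes are already most-significant first: 0x30E0.
0x30E0 = 12512.

12512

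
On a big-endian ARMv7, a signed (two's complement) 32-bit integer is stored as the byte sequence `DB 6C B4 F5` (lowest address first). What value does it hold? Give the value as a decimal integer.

Big-endian: lowest address holds the most-significant byte.
The bytes are already most-significant first: 0xDB6CB4F5.
Top bit is set, so as a signed 32-bit value this is 0xDB6CB4F5 − 2^32 = -613632779.

-613632779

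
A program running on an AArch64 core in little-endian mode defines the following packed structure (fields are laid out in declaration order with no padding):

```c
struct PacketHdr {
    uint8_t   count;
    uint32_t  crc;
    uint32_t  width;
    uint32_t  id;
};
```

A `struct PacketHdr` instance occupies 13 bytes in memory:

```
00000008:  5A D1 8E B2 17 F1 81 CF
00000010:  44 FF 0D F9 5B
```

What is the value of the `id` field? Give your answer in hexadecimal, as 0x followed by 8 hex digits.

`id` follows `count` (1 B), `crc` (4 B), `width` (4 B), so it starts at offset 1 + 4 + 4 = 9 and occupies 4 bytes.
Bytes at offsets 9..12: FF 0D F9 5B.
In little-endian order the low byte comes first in memory.
Reassemble most-significant byte first: 5B F9 0D FF → 0x5BF90DFF.

0x5BF90DFF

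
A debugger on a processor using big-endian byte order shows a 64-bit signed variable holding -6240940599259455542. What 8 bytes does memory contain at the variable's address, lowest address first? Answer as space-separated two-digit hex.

A9 63 B9 97 44 D3 9F CA

Two's complement of -6240940599259455542 in 64 bits: 6240940599259455542 = 0x569C4668BB2C6036; invert → 0xA963B99744D39FC9; add 1 → 0xA963B99744D39FCA.
Split into bytes (most-significant first): A9 63 B9 97 44 D3 9F CA.
Big-endian: lowest address holds the most-significant byte.
So the memory order matches the most-significant-first order: A9 63 B9 97 44 D3 9F CA.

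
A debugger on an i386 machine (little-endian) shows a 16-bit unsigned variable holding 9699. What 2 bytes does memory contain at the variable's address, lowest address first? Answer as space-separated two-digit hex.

E3 25

9699 in hexadecimal, padded to 16 bits, is 0x25E3.
Split into bytes (most-significant first): 25 E3.
Little-endian stores the least-significant byte at the lowest address.
So at ascending addresses the bytes are E3 25.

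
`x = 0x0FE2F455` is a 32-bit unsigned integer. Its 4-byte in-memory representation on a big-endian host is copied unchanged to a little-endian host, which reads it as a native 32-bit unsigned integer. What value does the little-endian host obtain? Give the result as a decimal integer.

Stored big-endian, the bytes at ascending addresses are 0F E2 F4 55.
Read back as little-endian, the first byte is least significant, giving 0x55F4E20F.
0x55F4E20F = 1442112015.

1442112015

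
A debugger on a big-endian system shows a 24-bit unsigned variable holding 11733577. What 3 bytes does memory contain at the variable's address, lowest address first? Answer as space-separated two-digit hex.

11733577 in hexadecimal, padded to 24 bits, is 0xB30A49.
Split into bytes (most-significant first): B3 0A 49.
In big-endian order the high byte comes first in memory.
So the memory order matches the most-significant-first order: B3 0A 49.

B3 0A 49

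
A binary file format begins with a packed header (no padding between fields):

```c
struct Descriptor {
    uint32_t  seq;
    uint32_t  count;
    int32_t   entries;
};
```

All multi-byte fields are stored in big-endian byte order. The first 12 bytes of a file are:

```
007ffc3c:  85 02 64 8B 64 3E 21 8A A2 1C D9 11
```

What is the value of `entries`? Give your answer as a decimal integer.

`entries` follows `seq` (4 B), `count` (4 B), so it starts at offset 4 + 4 = 8 and occupies 4 bytes.
Bytes at offsets 8..11: A2 1C D9 11.
Big-endian stores the most-significant byte at the lowest address.
The bytes are already most-significant first: 0xA21CD911.
Top bit is set, so as a signed 32-bit value this is 0xA21CD911 − 2^32 = -1575167727.

-1575167727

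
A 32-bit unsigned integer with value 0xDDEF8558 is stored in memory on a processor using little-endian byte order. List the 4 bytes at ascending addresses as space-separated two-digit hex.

Split into bytes (most-significant first): DD EF 85 58.
In little-endian order the low byte comes first in memory.
So at ascending addresses the bytes are 58 85 EF DD.

58 85 EF DD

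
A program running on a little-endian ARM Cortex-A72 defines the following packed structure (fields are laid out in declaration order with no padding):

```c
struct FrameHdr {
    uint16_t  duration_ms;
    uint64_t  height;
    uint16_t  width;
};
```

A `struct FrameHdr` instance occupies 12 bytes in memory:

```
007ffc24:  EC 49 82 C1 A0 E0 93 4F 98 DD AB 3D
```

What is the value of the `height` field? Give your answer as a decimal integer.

`height` follows `duration_ms` (2 bytes), so it starts at byte offset 2 and occupies 8 bytes.
Bytes at offsets 2..9: 82 C1 A0 E0 93 4F 98 DD.
Little-endian stores the least-significant byte at the lowest address.
Reassemble most-significant byte first: DD 98 4F 93 E0 A0 C1 82 → 0xDD984F93E0A0C182.
0xDD984F93E0A0C182 = 15967599975389512066.

15967599975389512066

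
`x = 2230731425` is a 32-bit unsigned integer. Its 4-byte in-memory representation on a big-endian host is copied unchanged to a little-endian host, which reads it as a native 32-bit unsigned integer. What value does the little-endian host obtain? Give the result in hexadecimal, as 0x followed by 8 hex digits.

0xA142F684

2230731425 in 32-bit hexadecimal is 0x84F642A1.
Stored big-endian, the bytes at ascending addresses are 84 F6 42 A1.
Read back as little-endian, the first byte is least significant, giving 0xA142F684.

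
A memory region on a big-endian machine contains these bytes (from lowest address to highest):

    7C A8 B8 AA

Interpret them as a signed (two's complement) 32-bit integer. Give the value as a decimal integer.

2091432106

Big-endian stores the most-significant byte at the lowest address.
The bytes are already most-significant first: 0x7CA8B8AA.
0x7CA8B8AA = 2091432106.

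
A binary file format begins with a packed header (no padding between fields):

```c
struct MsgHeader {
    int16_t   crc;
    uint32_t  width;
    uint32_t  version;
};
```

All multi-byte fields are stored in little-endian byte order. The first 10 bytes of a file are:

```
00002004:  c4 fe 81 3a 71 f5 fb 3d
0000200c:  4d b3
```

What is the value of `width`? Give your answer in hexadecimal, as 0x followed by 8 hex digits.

`width` follows `crc` (2 bytes), so it starts at byte offset 2 and occupies 4 bytes.
Bytes at offsets 2..5: 81 3A 71 F5.
In little-endian order the low byte comes first in memory.
Reassemble most-significant byte first: F5 71 3A 81 → 0xF5713A81.

0xF5713A81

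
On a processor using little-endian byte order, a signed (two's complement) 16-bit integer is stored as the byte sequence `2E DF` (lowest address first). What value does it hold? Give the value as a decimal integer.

-8402

Little-endian stores the least-significant byte at the lowest address.
Reassemble most-significant byte first: DF 2E → 0xDF2E.
Top bit is set, so as a signed 16-bit value this is 0xDF2E − 2^16 = -8402.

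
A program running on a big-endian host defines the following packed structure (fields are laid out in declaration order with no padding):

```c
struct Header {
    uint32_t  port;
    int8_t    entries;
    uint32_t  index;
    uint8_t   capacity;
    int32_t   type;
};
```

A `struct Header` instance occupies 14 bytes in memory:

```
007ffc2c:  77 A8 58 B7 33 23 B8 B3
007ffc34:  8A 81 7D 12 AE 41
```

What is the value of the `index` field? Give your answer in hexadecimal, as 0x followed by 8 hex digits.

`index` follows `port` (4 B), `entries` (1 B), so it starts at offset 4 + 1 = 5 and occupies 4 bytes.
Bytes at offsets 5..8: 23 B8 B3 8A.
In big-endian order the high byte comes first in memory.
The bytes are already most-significant first: 0x23B8B38A.

0x23B8B38A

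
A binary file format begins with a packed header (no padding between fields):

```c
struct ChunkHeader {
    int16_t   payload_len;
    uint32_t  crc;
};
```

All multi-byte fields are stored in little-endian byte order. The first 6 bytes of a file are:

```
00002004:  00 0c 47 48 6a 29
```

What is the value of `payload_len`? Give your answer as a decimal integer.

3072

`payload_len` is the first field, at byte offset 0, occupying 2 bytes.
Bytes at offsets 0..1: 00 0C.
Little-endian stores the least-significant byte at the lowest address.
Reassemble most-significant byte first: 0C 00 → 0x0C00.
0x0C00 = 3072.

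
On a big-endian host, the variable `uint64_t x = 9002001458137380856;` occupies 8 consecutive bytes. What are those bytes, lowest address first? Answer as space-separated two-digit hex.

7C ED 88 A1 AB D3 B7 F8

9002001458137380856 in hexadecimal, padded to 64 bits, is 0x7CED88A1ABD3B7F8.
Split into bytes (most-significant first): 7C ED 88 A1 AB D3 B7 F8.
Big-endian stores the most-significant byte at the lowest address.
So the memory order matches the most-significant-first order: 7C ED 88 A1 AB D3 B7 F8.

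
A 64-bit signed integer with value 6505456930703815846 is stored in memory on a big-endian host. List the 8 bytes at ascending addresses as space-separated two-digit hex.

5A 48 06 9C 70 34 34 A6

6505456930703815846 in hexadecimal, padded to 64 bits, is 0x5A48069C703434A6.
Split into bytes (most-significant first): 5A 48 06 9C 70 34 34 A6.
Big-endian stores the most-significant byte at the lowest address.
So the memory order matches the most-significant-first order: 5A 48 06 9C 70 34 34 A6.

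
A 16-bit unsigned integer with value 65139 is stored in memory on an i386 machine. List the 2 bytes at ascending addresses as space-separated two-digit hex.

73 FE

65139 in hexadecimal, padded to 16 bits, is 0xFE73.
Split into bytes (most-significant first): FE 73.
Little-endian: lowest address holds the least-significant byte.
So at ascending addresses the bytes are 73 FE.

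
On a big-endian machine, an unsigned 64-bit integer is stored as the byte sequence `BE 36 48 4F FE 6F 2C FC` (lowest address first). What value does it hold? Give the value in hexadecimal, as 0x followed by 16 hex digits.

Big-endian stores the most-significant byte at the lowest address.
The bytes are already most-significant first: 0xBE36484FFE6F2CFC.

0xBE36484FFE6F2CFC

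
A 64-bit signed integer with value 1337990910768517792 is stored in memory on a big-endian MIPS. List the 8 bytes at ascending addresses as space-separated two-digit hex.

12 91 7F A4 F5 0F 12 A0

1337990910768517792 in hexadecimal, padded to 64 bits, is 0x12917FA4F50F12A0.
Split into bytes (most-significant first): 12 91 7F A4 F5 0F 12 A0.
In big-endian order the high byte comes first in memory.
So the memory order matches the most-significant-first order: 12 91 7F A4 F5 0F 12 A0.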